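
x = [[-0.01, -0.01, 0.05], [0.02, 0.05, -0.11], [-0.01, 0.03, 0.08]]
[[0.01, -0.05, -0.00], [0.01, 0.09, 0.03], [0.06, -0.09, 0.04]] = x @ [[-1.03, 0.83, 1.51],[1.09, -0.5, 0.91],[0.25, -0.87, 0.4]]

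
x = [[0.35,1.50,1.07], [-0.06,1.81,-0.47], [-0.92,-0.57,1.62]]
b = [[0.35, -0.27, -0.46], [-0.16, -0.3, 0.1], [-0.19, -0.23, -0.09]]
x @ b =[[-0.32, -0.79, -0.11], [-0.22, -0.42, 0.25], [-0.54, 0.05, 0.22]]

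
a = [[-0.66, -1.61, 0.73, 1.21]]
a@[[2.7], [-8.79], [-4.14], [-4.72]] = [[3.64]]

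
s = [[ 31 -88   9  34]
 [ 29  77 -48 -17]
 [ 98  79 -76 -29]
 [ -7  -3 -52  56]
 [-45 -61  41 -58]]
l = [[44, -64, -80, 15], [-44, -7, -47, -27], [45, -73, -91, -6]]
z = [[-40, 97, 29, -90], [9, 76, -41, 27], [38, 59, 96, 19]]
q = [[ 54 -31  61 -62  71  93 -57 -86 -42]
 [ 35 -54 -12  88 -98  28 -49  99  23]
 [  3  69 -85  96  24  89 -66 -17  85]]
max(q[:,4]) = 71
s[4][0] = -45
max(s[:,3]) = 56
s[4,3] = -58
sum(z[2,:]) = 212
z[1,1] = 76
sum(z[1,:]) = 71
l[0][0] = 44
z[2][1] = 59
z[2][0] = 38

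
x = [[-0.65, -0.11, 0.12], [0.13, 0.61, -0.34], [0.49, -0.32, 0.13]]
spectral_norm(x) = 0.83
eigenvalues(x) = [-0.7, 0.0, 0.79]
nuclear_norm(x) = 1.62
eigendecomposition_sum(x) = [[-0.66, -0.04, 0.08], [0.18, 0.01, -0.02], [0.46, 0.02, -0.06]] + [[0.0, 0.0, 0.00], [0.0, 0.00, 0.00], [0.00, 0.00, 0.0]] + [[0.01,  -0.07,  0.04], [-0.05,  0.6,  -0.32], [0.03,  -0.35,  0.18]]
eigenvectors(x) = [[-0.8, 0.08, 0.11],[0.22, 0.47, -0.86],[0.56, 0.88, 0.50]]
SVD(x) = [[-0.80, -0.1, 0.59], [0.43, -0.78, 0.46], [0.42, 0.62, 0.66]] @ diag([0.8318446362327413, 0.7880541005128464, 0.0022881948577946633]) @ [[0.94,0.26,-0.23], [0.34,-0.84,0.42], [0.08,0.47,0.88]]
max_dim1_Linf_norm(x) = 0.65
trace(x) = 0.09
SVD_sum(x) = [[-0.62,-0.17,0.15], [0.34,0.09,-0.08], [0.32,0.09,-0.08]] + [[-0.03, 0.06, -0.03], [-0.21, 0.52, -0.26], [0.17, -0.41, 0.21]] + [[0.00,0.0,0.00],[0.0,0.0,0.0],[0.00,0.0,0.0]]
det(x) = -0.00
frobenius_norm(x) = 1.15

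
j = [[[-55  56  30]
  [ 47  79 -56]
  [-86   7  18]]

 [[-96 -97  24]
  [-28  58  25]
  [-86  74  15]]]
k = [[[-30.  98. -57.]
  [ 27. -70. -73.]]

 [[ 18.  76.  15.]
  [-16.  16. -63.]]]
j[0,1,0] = 47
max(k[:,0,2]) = 15.0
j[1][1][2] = 25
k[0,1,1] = -70.0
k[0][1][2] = -73.0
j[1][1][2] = 25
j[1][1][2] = 25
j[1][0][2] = 24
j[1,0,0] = -96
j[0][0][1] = 56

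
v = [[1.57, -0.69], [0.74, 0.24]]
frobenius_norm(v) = 1.88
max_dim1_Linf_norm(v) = 1.57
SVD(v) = [[-0.94, -0.35], [-0.35, 0.94]] @ diag([1.8188344020124605, 0.48789488422812466]) @ [[-0.95, 0.31], [0.31, 0.95]]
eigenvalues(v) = [(0.9+0.26j), (0.9-0.26j)]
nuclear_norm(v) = 2.31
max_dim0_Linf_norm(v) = 1.57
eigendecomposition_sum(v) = [[0.78-1.02j, (-0.34+1.19j)], [(0.37-1.28j), 0.12+1.28j]] + [[0.78+1.02j, -0.34-1.19j], [0.37+1.28j, (0.12-1.28j)]]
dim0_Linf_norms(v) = [1.57, 0.69]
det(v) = 0.89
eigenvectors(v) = [[(0.65+0.25j), (0.65-0.25j)], [0.72+0.00j, 0.72-0.00j]]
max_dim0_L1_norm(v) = 2.31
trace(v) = 1.81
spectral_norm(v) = 1.82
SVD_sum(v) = [[1.62, -0.53], [0.6, -0.2]] + [[-0.05,-0.16], [0.14,0.44]]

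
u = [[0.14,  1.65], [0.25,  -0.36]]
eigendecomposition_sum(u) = [[0.39, 0.69], [0.11, 0.18]] + [[-0.25, 0.96],[0.14, -0.54]]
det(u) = -0.46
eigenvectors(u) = [[0.97, -0.87], [0.26, 0.49]]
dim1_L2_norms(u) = [1.66, 0.44]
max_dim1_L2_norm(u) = 1.66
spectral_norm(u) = 1.69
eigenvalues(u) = [0.58, -0.8]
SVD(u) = [[-0.98, 0.21], [0.21, 0.98]] @ diag([1.6909342847416995, 0.27375398569715015]) @ [[-0.05, -1.00], [1.0, -0.05]]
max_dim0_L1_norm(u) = 2.01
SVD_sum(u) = [[0.08, 1.65], [-0.02, -0.35]] + [[0.06, -0.00],[0.27, -0.01]]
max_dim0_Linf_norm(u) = 1.65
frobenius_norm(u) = 1.71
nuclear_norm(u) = 1.96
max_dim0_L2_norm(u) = 1.69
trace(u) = -0.22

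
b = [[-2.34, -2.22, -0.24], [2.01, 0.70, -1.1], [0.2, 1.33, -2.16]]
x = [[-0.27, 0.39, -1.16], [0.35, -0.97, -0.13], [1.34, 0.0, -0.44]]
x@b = [[1.18, -0.67, 2.14],[-2.79, -1.63, 1.26],[-3.22, -3.56, 0.63]]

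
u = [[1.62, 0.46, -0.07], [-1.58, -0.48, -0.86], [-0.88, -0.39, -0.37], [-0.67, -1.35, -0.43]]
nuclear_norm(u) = 4.55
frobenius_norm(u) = 3.13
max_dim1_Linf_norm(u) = 1.62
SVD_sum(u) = [[1.33, 0.69, 0.44], [-1.53, -0.8, -0.51], [-0.87, -0.46, -0.29], [-1.10, -0.57, -0.36]] + [[0.22,-0.37,-0.09], [-0.11,0.19,0.04], [-0.02,0.04,0.01], [0.44,-0.74,-0.17]] + [[0.07,0.14,-0.42], [0.06,0.13,-0.40], [0.01,0.03,-0.09], [-0.02,-0.04,0.11]]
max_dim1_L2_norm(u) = 1.86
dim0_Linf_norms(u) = [1.62, 1.35, 0.86]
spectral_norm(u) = 2.90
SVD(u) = [[-0.54, -0.44, -0.71], [0.62, 0.22, -0.66], [0.35, 0.04, -0.15], [0.45, -0.87, 0.18]] @ diag([2.8976903623550028, 1.0132835995636333, 0.6353321263483365]) @ [[-0.85, -0.44, -0.28], [-0.50, 0.84, 0.20], [-0.15, -0.31, 0.94]]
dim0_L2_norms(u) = [2.52, 1.55, 1.03]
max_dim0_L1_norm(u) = 4.75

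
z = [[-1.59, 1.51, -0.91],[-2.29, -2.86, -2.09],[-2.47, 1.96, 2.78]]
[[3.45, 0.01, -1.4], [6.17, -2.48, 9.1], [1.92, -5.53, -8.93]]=z @ [[-1.8, 1.37, 0.07],[-0.11, 0.69, -1.93],[-0.83, -1.26, -1.79]]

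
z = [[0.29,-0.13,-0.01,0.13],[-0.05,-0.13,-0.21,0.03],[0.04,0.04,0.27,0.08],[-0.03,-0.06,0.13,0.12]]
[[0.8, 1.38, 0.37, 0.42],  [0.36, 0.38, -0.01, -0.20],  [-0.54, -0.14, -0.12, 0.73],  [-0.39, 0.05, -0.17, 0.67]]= z@[[2.68,3.19,1.47,-0.18], [1.51,-2.65,3.11,-1.89], [-3.07,-0.82,-1.86,2.44], [1.46,0.81,2.51,1.92]]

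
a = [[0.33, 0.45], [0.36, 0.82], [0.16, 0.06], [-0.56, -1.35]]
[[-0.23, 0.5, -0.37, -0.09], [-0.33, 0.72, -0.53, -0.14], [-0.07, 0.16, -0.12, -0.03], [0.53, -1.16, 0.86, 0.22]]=a @ [[-0.37, 0.8, -0.59, -0.15],[-0.24, 0.53, -0.39, -0.10]]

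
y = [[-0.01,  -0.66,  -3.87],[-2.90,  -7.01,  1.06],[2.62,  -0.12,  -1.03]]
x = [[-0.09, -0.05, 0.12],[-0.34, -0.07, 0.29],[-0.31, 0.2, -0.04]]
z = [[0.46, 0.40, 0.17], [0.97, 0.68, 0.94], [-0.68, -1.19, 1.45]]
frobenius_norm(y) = 9.06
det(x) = -0.00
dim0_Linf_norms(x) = [0.34, 0.2, 0.29]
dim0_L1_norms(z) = [2.11, 2.27, 2.56]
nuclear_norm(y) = 14.13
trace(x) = -0.20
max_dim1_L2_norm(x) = 0.45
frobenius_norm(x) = 0.61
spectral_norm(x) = 0.52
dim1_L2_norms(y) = [3.93, 7.66, 2.82]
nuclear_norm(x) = 0.83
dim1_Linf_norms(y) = [3.87, 7.01, 2.62]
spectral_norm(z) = 2.02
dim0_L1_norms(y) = [5.53, 7.79, 5.96]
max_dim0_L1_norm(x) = 0.74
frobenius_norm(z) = 2.58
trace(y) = -8.05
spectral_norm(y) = 7.74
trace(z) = 2.59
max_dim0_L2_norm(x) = 0.47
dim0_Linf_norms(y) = [2.9, 7.01, 3.87]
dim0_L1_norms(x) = [0.74, 0.32, 0.45]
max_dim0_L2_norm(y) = 7.04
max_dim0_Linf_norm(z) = 1.45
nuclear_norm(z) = 3.64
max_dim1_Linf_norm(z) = 1.45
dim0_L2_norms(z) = [1.27, 1.43, 1.74]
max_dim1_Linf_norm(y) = 7.01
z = x @ y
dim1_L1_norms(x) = [0.26, 0.7, 0.55]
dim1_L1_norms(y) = [4.54, 10.97, 3.77]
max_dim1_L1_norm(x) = 0.7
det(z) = 0.03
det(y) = -72.36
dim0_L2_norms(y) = [3.91, 7.04, 4.14]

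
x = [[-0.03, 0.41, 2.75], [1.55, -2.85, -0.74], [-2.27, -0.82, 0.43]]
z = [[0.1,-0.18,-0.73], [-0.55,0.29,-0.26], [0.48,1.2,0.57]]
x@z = [[1.09, 3.42, 1.48], [1.37, -1.99, -0.81], [0.43, 0.69, 2.12]]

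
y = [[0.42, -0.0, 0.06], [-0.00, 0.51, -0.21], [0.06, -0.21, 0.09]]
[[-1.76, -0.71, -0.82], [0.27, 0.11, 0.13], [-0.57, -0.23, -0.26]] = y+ [[-2.18, -0.71, -0.88], [0.27, -0.4, 0.34], [-0.63, -0.02, -0.35]]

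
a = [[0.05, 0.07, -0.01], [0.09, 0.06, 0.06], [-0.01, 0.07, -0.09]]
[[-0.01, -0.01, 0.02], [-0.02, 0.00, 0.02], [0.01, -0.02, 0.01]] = a @ [[-0.15,-0.06,0.1],[-0.04,-0.02,0.23],[-0.09,0.17,0.02]]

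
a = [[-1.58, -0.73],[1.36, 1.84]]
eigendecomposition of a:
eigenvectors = [[-0.92, 0.23],[0.40, -0.97]]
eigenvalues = [-1.26, 1.52]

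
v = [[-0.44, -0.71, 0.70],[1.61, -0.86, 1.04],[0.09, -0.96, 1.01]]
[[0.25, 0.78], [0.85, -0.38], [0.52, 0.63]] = v @ [[0.17, -0.69],[0.50, 0.13],[0.97, 0.81]]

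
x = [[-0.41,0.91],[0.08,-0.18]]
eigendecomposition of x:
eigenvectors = [[-0.98,  -0.91],[0.19,  -0.41]]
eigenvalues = [-0.59, -0.0]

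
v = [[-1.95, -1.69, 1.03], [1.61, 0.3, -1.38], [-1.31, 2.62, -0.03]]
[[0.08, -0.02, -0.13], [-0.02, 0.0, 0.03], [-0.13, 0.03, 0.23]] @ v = [[-0.02,-0.48,0.11], [-0.0,0.11,-0.02], [0.00,0.83,-0.18]]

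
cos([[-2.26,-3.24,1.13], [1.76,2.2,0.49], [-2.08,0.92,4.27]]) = [[2.77, -0.64, 0.03], [0.43, 2.91, -0.84], [0.18, -2.11, 0.24]]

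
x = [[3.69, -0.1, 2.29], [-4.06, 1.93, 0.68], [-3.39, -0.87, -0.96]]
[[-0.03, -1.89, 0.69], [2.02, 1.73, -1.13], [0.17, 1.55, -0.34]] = x @[[-0.26, -0.43, 0.16], [0.35, 0.04, -0.26], [0.42, -0.13, 0.03]]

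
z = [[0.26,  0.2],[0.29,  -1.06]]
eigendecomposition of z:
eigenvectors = [[0.98, -0.15], [0.21, 0.99]]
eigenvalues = [0.3, -1.1]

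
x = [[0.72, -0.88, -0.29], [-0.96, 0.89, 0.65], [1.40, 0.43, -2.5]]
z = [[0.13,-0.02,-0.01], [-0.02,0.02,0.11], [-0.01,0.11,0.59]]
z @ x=[[0.10, -0.14, -0.03], [0.12, 0.08, -0.26], [0.71, 0.36, -1.4]]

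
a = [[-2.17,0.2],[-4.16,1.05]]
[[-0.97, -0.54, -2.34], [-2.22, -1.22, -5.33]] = a @ [[0.4, 0.22, 0.96],  [-0.53, -0.29, -1.27]]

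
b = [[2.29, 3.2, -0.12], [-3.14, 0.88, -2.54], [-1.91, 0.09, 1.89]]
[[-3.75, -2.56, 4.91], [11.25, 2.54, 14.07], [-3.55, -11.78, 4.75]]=b @ [[-1.21, 1.92, -2.95], [-0.42, -2.33, 3.62], [-3.08, -4.18, -0.64]]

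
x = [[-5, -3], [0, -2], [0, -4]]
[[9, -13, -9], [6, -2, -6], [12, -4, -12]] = x@[[0, 2, 0], [-3, 1, 3]]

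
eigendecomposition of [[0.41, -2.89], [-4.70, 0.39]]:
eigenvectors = [[0.62, 0.62], [-0.79, 0.79]]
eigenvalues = [4.09, -3.29]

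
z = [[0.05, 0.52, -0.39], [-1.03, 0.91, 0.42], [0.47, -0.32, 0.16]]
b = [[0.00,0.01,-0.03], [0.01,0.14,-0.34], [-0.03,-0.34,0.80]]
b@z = [[-0.02,0.02,-0.0], [-0.3,0.24,0.00], [0.72,-0.58,-0.0]]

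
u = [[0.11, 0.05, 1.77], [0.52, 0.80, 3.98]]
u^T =[[0.11, 0.52], [0.05, 0.8], [1.77, 3.98]]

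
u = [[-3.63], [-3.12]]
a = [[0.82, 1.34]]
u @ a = [[-2.98,-4.86], [-2.56,-4.18]]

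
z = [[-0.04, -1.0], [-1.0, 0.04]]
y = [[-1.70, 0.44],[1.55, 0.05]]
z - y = [[1.66, -1.44], [-2.55, -0.01]]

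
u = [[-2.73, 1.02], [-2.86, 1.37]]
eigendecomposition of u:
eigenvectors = [[-0.74,-0.31],[-0.67,-0.95]]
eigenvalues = [-1.81, 0.45]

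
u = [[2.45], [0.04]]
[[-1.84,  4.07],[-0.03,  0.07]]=u @ [[-0.75, 1.66]]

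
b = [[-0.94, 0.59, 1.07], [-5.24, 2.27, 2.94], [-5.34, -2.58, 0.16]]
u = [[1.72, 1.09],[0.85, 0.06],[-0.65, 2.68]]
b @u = [[-1.81, 1.88],[-8.99, 2.30],[-11.48, -5.55]]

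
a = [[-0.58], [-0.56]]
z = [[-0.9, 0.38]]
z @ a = [[0.31]]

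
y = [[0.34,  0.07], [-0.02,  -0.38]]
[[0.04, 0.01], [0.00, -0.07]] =y@ [[0.13, -0.01],[-0.01, 0.19]]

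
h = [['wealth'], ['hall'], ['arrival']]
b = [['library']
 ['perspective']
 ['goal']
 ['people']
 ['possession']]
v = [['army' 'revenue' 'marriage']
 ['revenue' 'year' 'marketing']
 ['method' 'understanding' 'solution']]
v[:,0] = ['army', 'revenue', 'method']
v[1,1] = 'year'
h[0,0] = 'wealth'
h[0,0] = 'wealth'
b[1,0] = 'perspective'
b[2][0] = 'goal'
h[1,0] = 'hall'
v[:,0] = ['army', 'revenue', 'method']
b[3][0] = 'people'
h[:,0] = ['wealth', 'hall', 'arrival']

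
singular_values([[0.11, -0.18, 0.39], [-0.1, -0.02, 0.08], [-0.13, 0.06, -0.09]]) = [0.47, 0.15, 0.0]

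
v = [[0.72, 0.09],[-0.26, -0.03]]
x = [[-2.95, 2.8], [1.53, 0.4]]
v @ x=[[-1.99,2.05], [0.72,-0.74]]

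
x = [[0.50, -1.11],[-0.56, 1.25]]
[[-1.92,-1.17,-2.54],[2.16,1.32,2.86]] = x@[[0.16, -0.39, -1.89], [1.80, 0.88, 1.44]]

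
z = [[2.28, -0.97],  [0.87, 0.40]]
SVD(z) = [[-0.96, -0.27], [-0.27, 0.96]] @ diag([2.566751869821405, 0.6840941739032124]) @ [[-0.95, 0.32], [0.32, 0.95]]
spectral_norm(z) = 2.57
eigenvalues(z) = [1.54, 1.14]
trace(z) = 2.68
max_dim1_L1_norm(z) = 3.25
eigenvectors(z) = [[0.79, 0.65], [0.61, 0.76]]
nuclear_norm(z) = 3.25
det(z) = 1.76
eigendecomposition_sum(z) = [[4.40, -3.75], [3.36, -2.86]] + [[-2.12, 2.78], [-2.49, 3.26]]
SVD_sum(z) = [[2.34, -0.79],[0.66, -0.22]] + [[-0.06, -0.18], [0.21, 0.62]]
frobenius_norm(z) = 2.66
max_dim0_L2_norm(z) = 2.44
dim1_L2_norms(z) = [2.48, 0.96]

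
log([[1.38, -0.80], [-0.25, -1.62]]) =[[0.37+0.07j, (0.04+0.8j)], [0.01+0.25j, (0.52+3.08j)]]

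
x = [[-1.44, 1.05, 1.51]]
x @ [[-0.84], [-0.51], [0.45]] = [[1.35]]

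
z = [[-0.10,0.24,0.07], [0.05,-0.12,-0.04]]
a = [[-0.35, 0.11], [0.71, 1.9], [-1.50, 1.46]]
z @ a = [[0.1, 0.55], [-0.04, -0.28]]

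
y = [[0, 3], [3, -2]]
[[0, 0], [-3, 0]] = y@ [[-1, 0], [0, 0]]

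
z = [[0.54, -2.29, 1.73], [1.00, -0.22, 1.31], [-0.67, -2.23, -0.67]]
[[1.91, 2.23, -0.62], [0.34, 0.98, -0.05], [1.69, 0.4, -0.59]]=z@ [[0.2, -0.25, 0.05], [-0.81, -0.37, 0.26], [-0.03, 0.88, -0.03]]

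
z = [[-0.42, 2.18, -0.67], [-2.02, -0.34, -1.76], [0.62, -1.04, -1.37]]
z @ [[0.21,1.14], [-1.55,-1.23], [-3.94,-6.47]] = [[-0.83, 1.17],[7.04, 9.5],[7.14, 10.85]]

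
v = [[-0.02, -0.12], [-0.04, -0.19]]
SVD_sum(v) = [[-0.02, -0.12], [-0.04, -0.19]] + [[0.0, -0.0], [-0.00, 0.0]]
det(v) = -0.00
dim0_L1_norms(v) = [0.06, 0.31]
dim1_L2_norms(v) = [0.12, 0.19]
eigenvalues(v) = [0.0, -0.21]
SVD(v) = [[-0.53, -0.85],[-0.85, 0.53]] @ diag([0.22908720057050863, 0.004365150028066361]) @ [[0.19, 0.98], [-0.98, 0.19]]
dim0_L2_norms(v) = [0.04, 0.22]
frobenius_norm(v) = 0.23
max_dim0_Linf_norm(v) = 0.19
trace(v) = -0.21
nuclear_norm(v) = 0.23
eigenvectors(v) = [[0.98, 0.52], [-0.20, 0.85]]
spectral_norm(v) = 0.23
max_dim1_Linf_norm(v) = 0.19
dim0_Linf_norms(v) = [0.04, 0.19]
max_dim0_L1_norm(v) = 0.31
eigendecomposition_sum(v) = [[0.0, -0.00],[-0.0, 0.0]] + [[-0.02, -0.12], [-0.04, -0.19]]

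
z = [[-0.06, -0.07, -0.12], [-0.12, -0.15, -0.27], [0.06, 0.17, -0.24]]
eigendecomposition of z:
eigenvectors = [[-0.87+0.00j, 0.33+0.01j, 0.33-0.01j], [0.48+0.00j, (0.72+0j), (0.72-0j)], [0.13+0.00j, (0.05-0.61j), 0.05+0.61j]]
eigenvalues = [(-0+0j), (-0.22+0.23j), (-0.22-0.23j)]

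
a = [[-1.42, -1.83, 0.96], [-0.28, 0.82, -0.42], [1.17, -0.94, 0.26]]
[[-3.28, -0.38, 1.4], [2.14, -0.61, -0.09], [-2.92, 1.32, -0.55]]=a@[[-0.74, 0.86, -0.58],[1.97, -0.2, 0.06],[-0.76, 0.50, 0.72]]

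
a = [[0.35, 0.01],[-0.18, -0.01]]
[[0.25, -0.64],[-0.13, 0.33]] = a@[[0.7, -1.82], [0.10, -0.27]]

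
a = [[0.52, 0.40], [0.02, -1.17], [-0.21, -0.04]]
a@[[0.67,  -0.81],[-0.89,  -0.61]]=[[-0.01, -0.67], [1.05, 0.70], [-0.11, 0.19]]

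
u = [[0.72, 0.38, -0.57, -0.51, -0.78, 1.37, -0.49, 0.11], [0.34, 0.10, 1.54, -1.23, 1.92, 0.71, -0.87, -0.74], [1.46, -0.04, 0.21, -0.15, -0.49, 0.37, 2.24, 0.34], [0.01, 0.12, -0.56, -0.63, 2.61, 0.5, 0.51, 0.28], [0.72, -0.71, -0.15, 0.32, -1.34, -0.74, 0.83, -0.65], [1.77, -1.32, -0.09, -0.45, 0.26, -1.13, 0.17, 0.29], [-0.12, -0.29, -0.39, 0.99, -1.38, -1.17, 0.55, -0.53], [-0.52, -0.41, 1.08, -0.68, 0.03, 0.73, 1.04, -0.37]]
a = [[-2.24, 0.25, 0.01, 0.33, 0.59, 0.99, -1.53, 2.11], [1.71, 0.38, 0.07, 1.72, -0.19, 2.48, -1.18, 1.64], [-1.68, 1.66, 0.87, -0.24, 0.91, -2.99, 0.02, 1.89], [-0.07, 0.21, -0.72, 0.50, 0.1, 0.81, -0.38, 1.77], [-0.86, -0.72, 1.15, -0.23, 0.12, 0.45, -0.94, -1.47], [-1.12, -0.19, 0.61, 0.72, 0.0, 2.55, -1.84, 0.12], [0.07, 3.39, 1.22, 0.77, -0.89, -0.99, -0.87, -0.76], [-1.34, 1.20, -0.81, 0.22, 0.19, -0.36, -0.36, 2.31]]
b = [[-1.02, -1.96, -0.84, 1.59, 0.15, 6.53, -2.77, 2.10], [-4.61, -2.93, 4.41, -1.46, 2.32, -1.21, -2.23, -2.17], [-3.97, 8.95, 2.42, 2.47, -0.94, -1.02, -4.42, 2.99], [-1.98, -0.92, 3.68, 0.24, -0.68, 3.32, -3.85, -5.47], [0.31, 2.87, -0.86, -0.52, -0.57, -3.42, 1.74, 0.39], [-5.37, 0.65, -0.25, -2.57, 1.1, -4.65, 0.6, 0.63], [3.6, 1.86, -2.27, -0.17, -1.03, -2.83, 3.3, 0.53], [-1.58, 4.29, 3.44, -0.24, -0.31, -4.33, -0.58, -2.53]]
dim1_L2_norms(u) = [2.0, 3.08, 2.78, 2.85, 2.15, 2.56, 2.26, 1.95]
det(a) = -0.00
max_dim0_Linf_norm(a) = 3.39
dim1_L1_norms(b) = [16.96, 21.34, 27.18, 20.14, 10.68, 15.82, 15.59, 17.3]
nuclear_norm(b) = 47.29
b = u @ a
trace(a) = 3.62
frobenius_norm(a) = 9.92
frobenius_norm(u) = 7.03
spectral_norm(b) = 13.93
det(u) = -0.65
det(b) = -1.24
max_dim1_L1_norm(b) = 27.18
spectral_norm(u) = 4.61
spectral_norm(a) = 5.82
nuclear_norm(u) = 16.48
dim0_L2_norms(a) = [3.82, 4.06, 2.26, 2.14, 1.44, 4.95, 3.01, 4.68]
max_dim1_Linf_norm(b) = 8.95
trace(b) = -5.74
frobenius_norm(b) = 22.98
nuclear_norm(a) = 20.87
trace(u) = -1.89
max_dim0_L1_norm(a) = 12.07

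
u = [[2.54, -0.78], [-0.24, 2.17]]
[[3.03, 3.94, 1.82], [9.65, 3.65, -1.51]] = u @ [[2.65, 2.14, 0.52], [4.74, 1.92, -0.64]]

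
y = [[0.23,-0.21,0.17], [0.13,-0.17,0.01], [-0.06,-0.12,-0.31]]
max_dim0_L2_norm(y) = 0.35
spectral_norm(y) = 0.42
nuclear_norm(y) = 0.75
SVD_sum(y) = [[0.21, -0.15, 0.23], [0.10, -0.07, 0.11], [-0.12, 0.08, -0.13]] + [[0.02,  -0.06,  -0.06], [0.03,  -0.1,  -0.09], [0.06,  -0.20,  -0.18]] + [[-0.0, -0.00, 0.00], [0.0, 0.00, -0.00], [-0.0, -0.00, 0.00]]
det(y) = -0.00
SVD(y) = [[-0.81,-0.27,0.52], [-0.37,-0.44,-0.82], [0.45,-0.85,0.26]] @ diag([0.4243693764247818, 0.3252768894931074, 0.0023616762120605207]) @ [[-0.62, 0.42, -0.66], [-0.21, 0.72, 0.66], [-0.76, -0.55, 0.36]]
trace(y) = -0.25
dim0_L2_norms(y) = [0.27, 0.3, 0.35]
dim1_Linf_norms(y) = [0.23, 0.17, 0.31]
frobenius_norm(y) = 0.53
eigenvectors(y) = [[-0.80+0.00j,-0.80-0.00j,(-0.24+0j)], [(-0.5+0.01j),-0.50-0.01j,(0.15+0j)], [(0.32-0.01j),(0.32+0.01j),0.96+0.00j]]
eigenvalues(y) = [(0.03+0j), (0.03-0j), (-0.31+0j)]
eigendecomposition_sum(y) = [[(0.12-0.73j), (-0.13+0.96j), (0.05-0.34j)], [(0.06-0.46j), -0.07+0.60j, 0.03-0.21j], [-0.04+0.29j, 0.04-0.38j, -0.02+0.13j]] + [[(0.12+0.73j), -0.13-0.96j, (0.05+0.34j)],[(0.06+0.46j), (-0.07-0.6j), 0.03+0.21j],[(-0.04-0.29j), 0.04+0.38j, (-0.02-0.13j)]] + [[(-0+0j), 0.05-0.00j, 0.07+0.00j], [0.00-0.00j, -0.03+0.00j, -0.04-0.00j], [0.02-0.00j, (-0.2+0j), -0.28-0.00j]]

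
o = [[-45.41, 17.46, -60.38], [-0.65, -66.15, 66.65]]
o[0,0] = -45.41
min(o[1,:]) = -66.15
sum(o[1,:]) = -0.15000000000000568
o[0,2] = -60.38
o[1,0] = -0.65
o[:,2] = [-60.38, 66.65]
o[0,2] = -60.38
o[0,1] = 17.46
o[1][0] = -0.65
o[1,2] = 66.65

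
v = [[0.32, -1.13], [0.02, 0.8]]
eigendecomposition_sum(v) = [[0.43,1.13],[-0.02,-0.05]] + [[-0.11,  -2.26], [0.04,  0.85]]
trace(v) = 1.12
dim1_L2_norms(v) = [1.17, 0.8]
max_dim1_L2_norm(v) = 1.17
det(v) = 0.28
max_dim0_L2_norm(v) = 1.38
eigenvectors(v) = [[-1.00, 0.94],[0.05, -0.35]]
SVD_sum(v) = [[0.21, -1.15], [-0.14, 0.77]] + [[0.11, 0.02],[0.16, 0.03]]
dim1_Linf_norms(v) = [1.13, 0.8]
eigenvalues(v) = [0.37, 0.75]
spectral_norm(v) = 1.41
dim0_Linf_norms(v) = [0.32, 1.13]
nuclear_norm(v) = 1.61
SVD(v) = [[-0.83, 0.56],[0.56, 0.83]] @ diag([1.4073056123855794, 0.19796695014079718]) @ [[-0.18, 0.98], [0.98, 0.18]]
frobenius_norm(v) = 1.42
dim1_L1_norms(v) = [1.45, 0.82]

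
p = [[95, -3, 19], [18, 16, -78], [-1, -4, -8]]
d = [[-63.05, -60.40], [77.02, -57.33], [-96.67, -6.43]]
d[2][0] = -96.67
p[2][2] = -8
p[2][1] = -4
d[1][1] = -57.33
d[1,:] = [77.02, -57.33]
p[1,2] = -78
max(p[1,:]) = 18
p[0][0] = 95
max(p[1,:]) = 18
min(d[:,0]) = -96.67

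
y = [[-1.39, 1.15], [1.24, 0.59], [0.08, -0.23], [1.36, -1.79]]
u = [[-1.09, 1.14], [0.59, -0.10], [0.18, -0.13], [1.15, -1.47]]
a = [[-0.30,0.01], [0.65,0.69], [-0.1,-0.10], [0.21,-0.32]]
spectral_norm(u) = 2.49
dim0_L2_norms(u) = [1.7, 1.87]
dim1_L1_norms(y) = [2.54, 1.83, 0.31, 3.15]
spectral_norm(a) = 0.98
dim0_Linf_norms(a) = [0.65, 0.69]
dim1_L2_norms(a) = [0.3, 0.95, 0.14, 0.38]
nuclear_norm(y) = 4.25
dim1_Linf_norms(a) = [0.3, 0.69, 0.1, 0.32]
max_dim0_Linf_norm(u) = 1.47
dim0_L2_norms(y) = [2.31, 2.22]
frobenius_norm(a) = 1.07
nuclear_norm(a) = 1.42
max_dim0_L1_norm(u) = 3.01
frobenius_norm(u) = 2.53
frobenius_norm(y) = 3.20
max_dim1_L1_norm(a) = 1.34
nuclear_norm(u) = 2.89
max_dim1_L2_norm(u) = 1.87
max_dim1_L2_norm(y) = 2.25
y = u + a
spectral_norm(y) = 2.91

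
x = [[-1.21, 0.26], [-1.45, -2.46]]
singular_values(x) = [2.89, 1.16]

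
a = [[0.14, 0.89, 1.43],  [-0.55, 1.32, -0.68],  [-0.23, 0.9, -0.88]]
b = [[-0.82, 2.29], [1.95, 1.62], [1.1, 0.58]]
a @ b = [[3.19, 2.59], [2.28, 0.48], [0.98, 0.42]]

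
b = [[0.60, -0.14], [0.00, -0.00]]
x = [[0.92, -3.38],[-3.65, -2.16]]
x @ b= [[0.55, -0.13],[-2.19, 0.51]]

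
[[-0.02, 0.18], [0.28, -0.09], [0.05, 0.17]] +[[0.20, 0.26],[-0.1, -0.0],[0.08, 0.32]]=[[0.18,0.44], [0.18,-0.09], [0.13,0.49]]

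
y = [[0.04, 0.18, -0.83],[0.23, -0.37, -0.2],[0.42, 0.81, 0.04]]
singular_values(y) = [0.97, 0.85, 0.36]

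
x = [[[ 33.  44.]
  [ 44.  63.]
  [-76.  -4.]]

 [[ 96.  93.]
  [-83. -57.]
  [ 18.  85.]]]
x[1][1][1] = -57.0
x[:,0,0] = [33.0, 96.0]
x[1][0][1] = 93.0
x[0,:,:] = [[33.0, 44.0], [44.0, 63.0], [-76.0, -4.0]]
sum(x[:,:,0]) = 32.0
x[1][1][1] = -57.0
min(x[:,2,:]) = -76.0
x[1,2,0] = 18.0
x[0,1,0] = 44.0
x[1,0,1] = 93.0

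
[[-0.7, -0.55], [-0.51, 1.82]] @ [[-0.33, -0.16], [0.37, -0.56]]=[[0.03, 0.42], [0.84, -0.94]]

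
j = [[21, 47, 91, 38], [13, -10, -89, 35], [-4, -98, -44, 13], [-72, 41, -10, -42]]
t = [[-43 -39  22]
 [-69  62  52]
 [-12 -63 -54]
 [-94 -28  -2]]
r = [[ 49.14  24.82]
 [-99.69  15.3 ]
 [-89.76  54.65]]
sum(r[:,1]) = 94.77000000000001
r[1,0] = -99.69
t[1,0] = -69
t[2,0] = -12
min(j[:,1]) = -98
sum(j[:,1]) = -20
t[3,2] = -2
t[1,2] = 52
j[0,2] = 91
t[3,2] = -2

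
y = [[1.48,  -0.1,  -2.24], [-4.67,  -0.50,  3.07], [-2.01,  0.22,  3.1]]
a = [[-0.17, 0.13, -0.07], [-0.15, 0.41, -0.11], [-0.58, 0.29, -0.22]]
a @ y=[[-0.72, -0.06, 0.56], [-1.92, -0.21, 1.25], [-1.77, -0.14, 1.51]]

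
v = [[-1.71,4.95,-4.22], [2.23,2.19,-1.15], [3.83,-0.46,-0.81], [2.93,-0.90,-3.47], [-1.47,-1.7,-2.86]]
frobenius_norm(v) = 10.32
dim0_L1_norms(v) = [12.17, 10.2, 12.51]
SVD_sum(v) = [[0.01, 3.98, -4.99],[0.00, 1.42, -1.77],[0.0, 0.22, -0.27],[0.00, 1.34, -1.68],[0.0, 0.73, -0.92]] + [[-1.89, 0.68, 0.54], [1.46, -0.53, -0.42], [3.49, -1.25, -0.99], [3.51, -1.26, -1.00], [-0.04, 0.01, 0.01]] + [[0.17, 0.29, 0.23], [0.76, 1.30, 1.04], [0.34, 0.57, 0.46], [-0.58, -0.99, -0.79], [-1.43, -2.44, -1.96]]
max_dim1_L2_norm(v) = 6.73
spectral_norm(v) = 7.21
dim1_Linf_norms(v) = [4.95, 2.23, 3.83, 3.47, 2.86]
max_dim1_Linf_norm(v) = 4.95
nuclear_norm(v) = 17.50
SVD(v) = [[-0.88, -0.34, 0.1], [-0.31, 0.27, 0.43], [-0.05, 0.64, 0.19], [-0.30, 0.64, -0.33], [-0.16, -0.01, -0.81]] @ diag([7.213720739286541, 6.044511548602909, 4.237394628116819]) @ [[-0.00, -0.62, 0.78], [0.91, -0.33, -0.26], [0.42, 0.71, 0.57]]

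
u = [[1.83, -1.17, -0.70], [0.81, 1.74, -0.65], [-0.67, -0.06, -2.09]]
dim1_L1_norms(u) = [3.7, 3.2, 2.82]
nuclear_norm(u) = 6.49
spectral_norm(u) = 2.34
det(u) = -10.00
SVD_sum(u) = [[0.73, -0.23, -1.42],[0.31, -0.10, -0.61],[0.7, -0.22, -1.36]] + [[0.90, -1.15, 0.64], [-0.60, 0.76, -0.43], [-0.66, 0.85, -0.48]] + [[0.21, 0.20, 0.07], [1.09, 1.07, 0.39], [-0.71, -0.69, -0.25]]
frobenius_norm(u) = 3.76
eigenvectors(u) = [[(0.74+0j), 0.74-0.00j, 0.20+0.00j], [0.05-0.66j, 0.05+0.66j, (0.12+0j)], [-0.12+0.04j, (-0.12-0.04j), (0.97+0j)]]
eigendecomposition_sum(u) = [[0.95+0.40j, -0.57+1.03j, (-0.13-0.21j)], [0.42-0.82j, (0.88+0.58j), (-0.19+0.1j)], [(-0.17-0.01j), (0.03-0.19j), (0.03+0.03j)]] + [[(0.95-0.4j), (-0.57-1.03j), -0.13+0.21j], [0.42+0.82j, (0.88-0.58j), (-0.19-0.1j)], [(-0.17+0.01j), 0.03+0.19j, 0.03-0.03j]] + [[-0.07-0.00j, (-0.03-0j), (-0.45+0j)], [-0.04-0.00j, -0.02-0.00j, -0.26+0.00j], [(-0.33-0j), (-0.13-0j), -2.15+0.00j]]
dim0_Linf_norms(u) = [1.83, 1.74, 2.09]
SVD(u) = [[0.69,-0.71,-0.16], [0.30,0.47,-0.83], [0.66,0.53,0.54]] @ diag([2.3367119161138685, 2.246265916741558, 1.9049059956797507]) @ [[0.45,-0.14,-0.88], [-0.56,0.72,-0.40], [-0.69,-0.68,-0.25]]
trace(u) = 1.48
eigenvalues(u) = [(1.86+1.01j), (1.86-1.01j), (-2.24+0j)]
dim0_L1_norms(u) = [3.31, 2.97, 3.44]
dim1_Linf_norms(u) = [1.83, 1.74, 2.09]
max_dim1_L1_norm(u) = 3.7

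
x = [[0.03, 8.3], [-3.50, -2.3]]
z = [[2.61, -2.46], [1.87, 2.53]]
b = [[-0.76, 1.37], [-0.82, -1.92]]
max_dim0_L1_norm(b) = 3.29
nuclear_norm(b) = 3.46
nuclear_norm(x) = 12.02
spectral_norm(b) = 2.37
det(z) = 11.20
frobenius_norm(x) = 9.30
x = z @ b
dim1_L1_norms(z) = [5.07, 4.4]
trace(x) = -2.27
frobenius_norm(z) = 4.77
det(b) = 2.58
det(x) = 28.98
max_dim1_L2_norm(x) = 8.3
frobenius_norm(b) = 2.61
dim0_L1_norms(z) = [4.48, 4.99]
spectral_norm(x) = 8.68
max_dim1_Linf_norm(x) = 8.3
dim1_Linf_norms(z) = [2.61, 2.53]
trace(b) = -2.68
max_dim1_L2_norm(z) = 3.59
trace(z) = 5.14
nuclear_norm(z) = 6.72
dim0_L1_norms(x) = [3.53, 10.6]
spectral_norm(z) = 3.66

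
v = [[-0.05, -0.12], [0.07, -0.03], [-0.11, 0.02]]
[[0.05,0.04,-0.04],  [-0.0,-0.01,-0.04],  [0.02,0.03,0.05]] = v @ [[-0.22, -0.28, -0.40], [-0.36, -0.19, 0.46]]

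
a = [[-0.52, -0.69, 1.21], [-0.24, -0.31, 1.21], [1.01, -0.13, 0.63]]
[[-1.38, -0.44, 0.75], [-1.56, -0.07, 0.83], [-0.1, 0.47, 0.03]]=a @ [[0.66, 0.43, -0.37], [-0.97, 0.64, 0.49], [-1.41, 0.19, 0.74]]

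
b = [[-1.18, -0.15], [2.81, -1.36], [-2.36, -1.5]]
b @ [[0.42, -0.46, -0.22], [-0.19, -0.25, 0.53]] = [[-0.47, 0.58, 0.18], [1.44, -0.95, -1.34], [-0.71, 1.46, -0.28]]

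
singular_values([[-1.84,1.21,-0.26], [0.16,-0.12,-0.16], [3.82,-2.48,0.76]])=[5.12, 0.21, 0.0]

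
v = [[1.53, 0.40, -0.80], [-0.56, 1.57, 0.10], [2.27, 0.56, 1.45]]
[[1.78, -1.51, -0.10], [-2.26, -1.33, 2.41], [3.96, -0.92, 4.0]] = v @ [[1.65, -0.46, 0.36], [-0.88, -1.04, 1.56], [0.49, 0.49, 1.59]]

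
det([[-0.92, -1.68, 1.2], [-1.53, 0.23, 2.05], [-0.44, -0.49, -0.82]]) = 3.894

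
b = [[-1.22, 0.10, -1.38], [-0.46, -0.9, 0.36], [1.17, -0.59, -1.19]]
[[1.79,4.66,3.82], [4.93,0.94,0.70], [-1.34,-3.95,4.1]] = b @ [[-2.50, -3.41, -0.18], [-3.95, 0.57, -1.78], [0.63, -0.32, -2.74]]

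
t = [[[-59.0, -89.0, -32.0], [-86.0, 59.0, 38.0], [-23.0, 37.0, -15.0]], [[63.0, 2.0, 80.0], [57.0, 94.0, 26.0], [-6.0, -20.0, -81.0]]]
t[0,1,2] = 38.0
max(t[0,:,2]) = 38.0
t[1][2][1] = -20.0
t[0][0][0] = -59.0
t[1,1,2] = 26.0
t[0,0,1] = -89.0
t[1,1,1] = 94.0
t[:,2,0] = [-23.0, -6.0]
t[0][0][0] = -59.0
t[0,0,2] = -32.0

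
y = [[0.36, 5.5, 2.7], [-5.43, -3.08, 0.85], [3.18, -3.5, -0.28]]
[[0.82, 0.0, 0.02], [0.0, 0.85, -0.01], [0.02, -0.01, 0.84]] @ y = [[0.36, 4.44, 2.21],  [-4.65, -2.58, 0.73],  [2.73, -2.80, -0.19]]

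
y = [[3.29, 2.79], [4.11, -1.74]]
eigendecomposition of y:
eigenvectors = [[0.85,-0.38],[0.52,0.92]]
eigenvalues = [4.99, -3.44]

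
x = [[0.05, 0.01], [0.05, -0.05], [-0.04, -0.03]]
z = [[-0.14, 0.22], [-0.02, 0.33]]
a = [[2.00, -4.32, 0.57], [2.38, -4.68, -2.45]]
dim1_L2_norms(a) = [4.79, 5.79]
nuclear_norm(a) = 9.27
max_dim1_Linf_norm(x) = 0.05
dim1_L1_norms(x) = [0.06, 0.1, 0.07]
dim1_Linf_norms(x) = [0.05, 0.05, 0.04]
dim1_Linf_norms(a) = [4.32, 4.68]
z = a @ x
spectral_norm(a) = 7.24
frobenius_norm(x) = 0.10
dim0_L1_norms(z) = [0.16, 0.55]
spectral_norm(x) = 0.08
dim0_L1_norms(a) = [4.38, 9.0, 3.02]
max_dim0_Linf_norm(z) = 0.33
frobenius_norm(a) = 7.52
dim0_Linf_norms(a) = [2.38, 4.68, 2.45]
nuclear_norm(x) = 0.14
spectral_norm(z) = 0.41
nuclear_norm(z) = 0.51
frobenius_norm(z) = 0.42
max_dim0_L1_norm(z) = 0.55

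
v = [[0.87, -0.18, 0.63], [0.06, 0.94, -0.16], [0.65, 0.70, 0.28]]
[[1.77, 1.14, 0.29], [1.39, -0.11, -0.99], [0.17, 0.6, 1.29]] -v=[[0.9, 1.32, -0.34], [1.33, -1.05, -0.83], [-0.48, -0.10, 1.01]]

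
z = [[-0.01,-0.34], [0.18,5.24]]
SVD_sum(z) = [[-0.01,-0.34], [0.18,5.24]] + [[0.00, -0.00],  [0.00, -0.0]]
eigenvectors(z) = [[-1.0, 0.06], [0.03, -1.00]]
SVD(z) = [[-0.06, 1.00], [1.0, 0.06]] @ diag([5.254112407893645, 0.0016748785174026876]) @ [[0.03,  1.00], [1.0,  -0.03]]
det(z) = 0.01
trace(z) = 5.23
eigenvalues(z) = [0.0, 5.23]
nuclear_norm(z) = 5.26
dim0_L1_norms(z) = [0.19, 5.58]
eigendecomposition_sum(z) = [[0.00, 0.00], [-0.00, -0.00]] + [[-0.01, -0.34], [0.18, 5.24]]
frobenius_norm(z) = 5.25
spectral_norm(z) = 5.25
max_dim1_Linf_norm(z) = 5.24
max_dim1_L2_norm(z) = 5.24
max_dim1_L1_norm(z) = 5.42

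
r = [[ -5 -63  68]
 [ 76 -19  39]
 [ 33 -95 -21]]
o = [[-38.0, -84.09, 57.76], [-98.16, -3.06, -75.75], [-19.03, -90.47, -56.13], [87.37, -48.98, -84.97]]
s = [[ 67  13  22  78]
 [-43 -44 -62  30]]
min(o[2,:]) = -90.47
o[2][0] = -19.03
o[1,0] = -98.16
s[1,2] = -62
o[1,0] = -98.16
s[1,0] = -43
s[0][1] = 13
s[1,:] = [-43, -44, -62, 30]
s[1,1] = -44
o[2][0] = -19.03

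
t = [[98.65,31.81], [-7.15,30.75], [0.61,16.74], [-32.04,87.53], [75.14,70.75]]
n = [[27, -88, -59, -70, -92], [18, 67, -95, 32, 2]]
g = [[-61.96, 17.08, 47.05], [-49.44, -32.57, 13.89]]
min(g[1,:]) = -49.44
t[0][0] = 98.65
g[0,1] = 17.08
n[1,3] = 32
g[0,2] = 47.05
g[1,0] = -49.44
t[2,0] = 0.61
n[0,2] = -59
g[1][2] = 13.89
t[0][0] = 98.65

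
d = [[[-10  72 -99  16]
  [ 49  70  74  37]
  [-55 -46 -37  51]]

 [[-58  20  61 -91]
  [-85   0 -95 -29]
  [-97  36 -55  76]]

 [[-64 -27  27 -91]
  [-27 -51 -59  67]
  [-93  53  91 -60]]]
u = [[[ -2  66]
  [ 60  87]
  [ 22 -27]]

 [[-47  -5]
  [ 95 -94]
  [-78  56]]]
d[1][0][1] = 20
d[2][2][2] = 91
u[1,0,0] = -47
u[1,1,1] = -94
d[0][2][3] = 51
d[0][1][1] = 70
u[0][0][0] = -2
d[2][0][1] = -27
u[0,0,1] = 66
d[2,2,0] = -93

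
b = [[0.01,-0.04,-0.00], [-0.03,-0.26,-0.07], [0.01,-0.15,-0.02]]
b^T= [[0.01, -0.03, 0.01], [-0.04, -0.26, -0.15], [-0.00, -0.07, -0.02]]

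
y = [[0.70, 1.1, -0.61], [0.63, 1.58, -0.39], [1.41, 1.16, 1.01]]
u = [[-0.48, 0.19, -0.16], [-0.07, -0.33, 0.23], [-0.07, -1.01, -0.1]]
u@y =[[-0.44, -0.41, 0.06], [0.07, -0.33, 0.4], [-0.83, -1.79, 0.34]]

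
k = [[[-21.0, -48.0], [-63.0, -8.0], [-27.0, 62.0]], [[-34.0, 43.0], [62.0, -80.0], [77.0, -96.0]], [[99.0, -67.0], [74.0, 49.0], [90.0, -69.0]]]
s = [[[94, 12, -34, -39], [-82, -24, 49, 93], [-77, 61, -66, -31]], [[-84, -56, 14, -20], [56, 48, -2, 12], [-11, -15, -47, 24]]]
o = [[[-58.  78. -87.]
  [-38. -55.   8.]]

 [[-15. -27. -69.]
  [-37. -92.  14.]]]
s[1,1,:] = [56, 48, -2, 12]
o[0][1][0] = -38.0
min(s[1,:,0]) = -84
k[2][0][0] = 99.0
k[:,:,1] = [[-48.0, -8.0, 62.0], [43.0, -80.0, -96.0], [-67.0, 49.0, -69.0]]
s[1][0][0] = -84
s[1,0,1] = -56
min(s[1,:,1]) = -56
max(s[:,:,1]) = 61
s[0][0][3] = -39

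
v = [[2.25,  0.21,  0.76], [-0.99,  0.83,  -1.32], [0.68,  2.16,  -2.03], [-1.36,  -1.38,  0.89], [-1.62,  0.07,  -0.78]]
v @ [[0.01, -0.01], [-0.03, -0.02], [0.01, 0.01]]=[[0.02, -0.02], [-0.05, -0.02], [-0.08, -0.07], [0.04, 0.05], [-0.03, 0.01]]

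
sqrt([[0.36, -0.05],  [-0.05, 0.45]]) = [[0.6, -0.04], [-0.04, 0.67]]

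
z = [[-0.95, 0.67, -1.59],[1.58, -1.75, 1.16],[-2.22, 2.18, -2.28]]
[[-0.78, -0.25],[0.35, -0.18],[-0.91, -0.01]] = z@ [[0.20,0.09], [0.31,0.35], [0.5,0.25]]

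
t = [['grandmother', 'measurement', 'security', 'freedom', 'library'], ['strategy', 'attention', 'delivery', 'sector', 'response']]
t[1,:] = ['strategy', 'attention', 'delivery', 'sector', 'response']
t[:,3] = ['freedom', 'sector']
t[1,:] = ['strategy', 'attention', 'delivery', 'sector', 'response']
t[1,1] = 'attention'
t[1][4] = 'response'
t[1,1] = 'attention'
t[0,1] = 'measurement'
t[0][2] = 'security'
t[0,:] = ['grandmother', 'measurement', 'security', 'freedom', 'library']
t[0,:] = ['grandmother', 'measurement', 'security', 'freedom', 'library']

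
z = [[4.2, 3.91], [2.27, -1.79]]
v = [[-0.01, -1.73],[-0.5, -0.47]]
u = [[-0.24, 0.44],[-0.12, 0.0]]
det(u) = 0.05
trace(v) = -0.48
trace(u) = -0.24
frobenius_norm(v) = 1.86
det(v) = -0.86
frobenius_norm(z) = 6.43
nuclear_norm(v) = 2.28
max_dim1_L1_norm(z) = 8.11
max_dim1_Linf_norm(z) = 4.2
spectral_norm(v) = 1.80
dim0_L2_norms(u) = [0.27, 0.44]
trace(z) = 2.41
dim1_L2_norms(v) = [1.73, 0.69]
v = u @ z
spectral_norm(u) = 0.50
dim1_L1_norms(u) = [0.68, 0.12]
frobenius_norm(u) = 0.52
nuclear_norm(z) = 8.61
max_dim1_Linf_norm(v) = 1.73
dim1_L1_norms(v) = [1.74, 0.97]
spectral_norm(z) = 5.76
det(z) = -16.39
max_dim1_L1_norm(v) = 1.74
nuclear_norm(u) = 0.61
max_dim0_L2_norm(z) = 4.77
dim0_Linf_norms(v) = [0.5, 1.73]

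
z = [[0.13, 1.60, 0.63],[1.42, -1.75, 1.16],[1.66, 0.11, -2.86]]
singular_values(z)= [3.37, 2.68, 1.34]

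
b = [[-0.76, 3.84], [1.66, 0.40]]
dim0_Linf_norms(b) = [1.66, 3.84]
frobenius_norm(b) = 4.27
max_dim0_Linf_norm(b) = 3.84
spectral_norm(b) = 3.92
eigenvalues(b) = [-2.77, 2.41]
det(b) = -6.68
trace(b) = -0.36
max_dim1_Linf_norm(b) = 3.84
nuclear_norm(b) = 5.62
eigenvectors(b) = [[-0.89, -0.77], [0.46, -0.64]]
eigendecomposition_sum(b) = [[-1.7, 2.05], [0.89, -1.08]] + [[0.94,1.79], [0.77,1.48]]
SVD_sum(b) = [[-0.72, 3.85], [-0.02, 0.09]] + [[-0.04, -0.01],[1.68, 0.31]]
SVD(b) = [[1.00, 0.02], [0.02, -1.0]] @ diag([3.9152605943785366, 1.7057357585823867]) @ [[-0.18, 0.98], [-0.98, -0.18]]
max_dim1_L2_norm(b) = 3.91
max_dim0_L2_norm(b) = 3.86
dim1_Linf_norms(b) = [3.84, 1.66]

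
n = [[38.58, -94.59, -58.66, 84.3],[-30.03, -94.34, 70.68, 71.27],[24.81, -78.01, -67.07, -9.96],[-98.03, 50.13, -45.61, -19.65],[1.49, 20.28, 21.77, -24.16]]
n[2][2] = -67.07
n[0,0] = 38.58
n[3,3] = -19.65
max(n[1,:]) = 71.27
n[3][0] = -98.03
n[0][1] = -94.59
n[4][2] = 21.77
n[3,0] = -98.03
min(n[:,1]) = -94.59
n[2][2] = -67.07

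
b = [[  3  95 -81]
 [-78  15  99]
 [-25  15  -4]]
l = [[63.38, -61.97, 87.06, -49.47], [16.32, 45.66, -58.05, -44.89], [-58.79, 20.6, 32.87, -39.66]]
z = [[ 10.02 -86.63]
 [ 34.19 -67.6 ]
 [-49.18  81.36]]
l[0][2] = 87.06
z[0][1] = -86.63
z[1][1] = -67.6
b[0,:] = [3, 95, -81]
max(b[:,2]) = 99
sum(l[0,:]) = 39.0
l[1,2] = -58.05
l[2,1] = 20.6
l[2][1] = 20.6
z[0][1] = -86.63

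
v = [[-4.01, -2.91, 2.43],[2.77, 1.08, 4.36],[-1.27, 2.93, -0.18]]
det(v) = 89.724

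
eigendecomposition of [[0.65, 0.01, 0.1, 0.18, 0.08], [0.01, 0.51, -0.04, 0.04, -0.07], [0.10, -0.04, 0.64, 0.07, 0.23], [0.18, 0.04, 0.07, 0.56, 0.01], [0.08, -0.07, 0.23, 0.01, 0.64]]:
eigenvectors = [[-0.49, -0.55, -0.35, -0.33, 0.47], [0.10, -0.33, 0.87, 0.01, 0.36], [-0.6, 0.27, 0.34, -0.53, -0.41], [-0.31, -0.55, 0.05, 0.53, -0.56], [-0.55, 0.45, 0.06, 0.57, 0.41]]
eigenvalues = [0.98, 0.72, 0.49, 0.39, 0.43]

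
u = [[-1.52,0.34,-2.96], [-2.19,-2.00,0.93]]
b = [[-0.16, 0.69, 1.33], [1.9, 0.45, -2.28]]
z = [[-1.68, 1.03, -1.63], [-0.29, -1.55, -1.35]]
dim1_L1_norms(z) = [4.34, 3.19]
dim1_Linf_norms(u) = [2.96, 2.19]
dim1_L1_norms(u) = [4.82, 5.12]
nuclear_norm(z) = 4.61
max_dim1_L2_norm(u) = 3.34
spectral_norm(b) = 3.19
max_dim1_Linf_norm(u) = 2.96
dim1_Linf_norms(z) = [1.68, 1.55]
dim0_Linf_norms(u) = [2.19, 2.0, 2.96]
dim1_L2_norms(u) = [3.34, 3.11]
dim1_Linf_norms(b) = [1.33, 2.28]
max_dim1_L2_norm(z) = 2.56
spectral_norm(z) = 2.64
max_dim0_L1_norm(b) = 3.61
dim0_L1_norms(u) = [3.71, 2.34, 3.89]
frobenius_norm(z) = 3.29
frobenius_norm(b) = 3.36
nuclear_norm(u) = 6.45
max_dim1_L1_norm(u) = 5.12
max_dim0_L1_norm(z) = 2.98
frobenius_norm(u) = 4.57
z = u + b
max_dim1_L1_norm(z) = 4.34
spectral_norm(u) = 3.35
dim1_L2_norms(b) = [1.51, 3.0]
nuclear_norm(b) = 4.24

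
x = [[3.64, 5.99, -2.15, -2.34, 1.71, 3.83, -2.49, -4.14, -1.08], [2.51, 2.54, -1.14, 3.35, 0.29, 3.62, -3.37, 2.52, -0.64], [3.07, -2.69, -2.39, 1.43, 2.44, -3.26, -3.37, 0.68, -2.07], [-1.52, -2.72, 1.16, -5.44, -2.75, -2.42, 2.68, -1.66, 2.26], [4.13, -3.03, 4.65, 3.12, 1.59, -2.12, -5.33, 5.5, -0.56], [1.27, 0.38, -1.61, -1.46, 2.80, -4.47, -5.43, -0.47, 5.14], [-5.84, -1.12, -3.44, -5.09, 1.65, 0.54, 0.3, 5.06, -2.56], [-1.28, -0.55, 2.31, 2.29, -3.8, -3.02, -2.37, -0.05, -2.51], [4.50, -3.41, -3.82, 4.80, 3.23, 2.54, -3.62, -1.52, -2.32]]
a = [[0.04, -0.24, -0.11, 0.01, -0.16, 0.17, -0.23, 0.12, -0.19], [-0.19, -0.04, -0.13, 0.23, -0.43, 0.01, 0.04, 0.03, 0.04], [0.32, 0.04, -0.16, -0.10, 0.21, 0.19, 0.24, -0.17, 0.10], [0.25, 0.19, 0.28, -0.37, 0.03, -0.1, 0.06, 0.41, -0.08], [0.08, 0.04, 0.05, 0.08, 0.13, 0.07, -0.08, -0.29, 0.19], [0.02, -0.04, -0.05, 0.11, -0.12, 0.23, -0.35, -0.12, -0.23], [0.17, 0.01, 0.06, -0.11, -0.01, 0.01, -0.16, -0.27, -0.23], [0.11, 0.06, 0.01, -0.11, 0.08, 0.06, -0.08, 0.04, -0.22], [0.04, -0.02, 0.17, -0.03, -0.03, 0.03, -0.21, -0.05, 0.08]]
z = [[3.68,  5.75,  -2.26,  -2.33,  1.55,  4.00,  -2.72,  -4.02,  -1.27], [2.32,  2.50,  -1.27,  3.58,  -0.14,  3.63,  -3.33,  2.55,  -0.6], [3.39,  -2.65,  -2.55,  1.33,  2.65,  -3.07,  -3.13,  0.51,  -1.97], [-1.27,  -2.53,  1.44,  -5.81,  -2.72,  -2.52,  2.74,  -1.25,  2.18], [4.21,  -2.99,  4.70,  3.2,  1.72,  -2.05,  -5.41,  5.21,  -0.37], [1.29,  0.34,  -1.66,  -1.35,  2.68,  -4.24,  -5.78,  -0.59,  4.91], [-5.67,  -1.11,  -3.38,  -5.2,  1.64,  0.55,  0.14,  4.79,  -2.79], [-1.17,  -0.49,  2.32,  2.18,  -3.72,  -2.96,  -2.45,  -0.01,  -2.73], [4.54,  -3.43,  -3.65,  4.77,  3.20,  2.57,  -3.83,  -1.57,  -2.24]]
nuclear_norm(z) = 72.26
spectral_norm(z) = 16.59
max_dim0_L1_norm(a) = 1.5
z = a + x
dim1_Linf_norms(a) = [0.24, 0.43, 0.32, 0.41, 0.29, 0.35, 0.27, 0.22, 0.21]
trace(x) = -6.60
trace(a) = -0.21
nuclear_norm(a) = 3.51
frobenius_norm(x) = 27.60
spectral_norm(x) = 16.43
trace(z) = -6.81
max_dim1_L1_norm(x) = 30.03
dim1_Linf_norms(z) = [5.75, 3.63, 3.39, 5.81, 5.41, 5.78, 5.67, 3.72, 4.77]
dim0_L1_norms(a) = [1.22, 0.68, 1.02, 1.15, 1.2, 0.87, 1.45, 1.5, 1.36]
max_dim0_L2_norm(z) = 10.97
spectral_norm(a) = 0.87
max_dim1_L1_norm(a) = 1.77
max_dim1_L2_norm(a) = 0.71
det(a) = -0.00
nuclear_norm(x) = 71.90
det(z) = 26426632.26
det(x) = 20841391.38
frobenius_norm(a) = 1.47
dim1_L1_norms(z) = [27.58, 19.92, 21.25, 22.46, 29.86, 22.84, 25.27, 18.03, 29.8]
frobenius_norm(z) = 27.56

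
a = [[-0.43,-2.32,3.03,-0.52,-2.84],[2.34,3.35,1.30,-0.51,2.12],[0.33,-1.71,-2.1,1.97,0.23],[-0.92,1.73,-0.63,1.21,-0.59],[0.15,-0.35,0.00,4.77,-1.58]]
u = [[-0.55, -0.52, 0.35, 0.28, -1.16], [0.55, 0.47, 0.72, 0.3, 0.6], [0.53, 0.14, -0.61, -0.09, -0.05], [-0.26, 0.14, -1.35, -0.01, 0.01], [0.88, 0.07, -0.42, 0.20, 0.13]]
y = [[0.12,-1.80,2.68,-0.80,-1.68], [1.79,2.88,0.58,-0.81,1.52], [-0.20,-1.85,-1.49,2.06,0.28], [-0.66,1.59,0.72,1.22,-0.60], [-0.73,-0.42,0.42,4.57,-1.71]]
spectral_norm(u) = 1.82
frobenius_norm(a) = 9.44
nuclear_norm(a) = 18.10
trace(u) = -0.57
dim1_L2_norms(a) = [4.8, 4.81, 3.37, 2.46, 5.04]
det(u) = -0.18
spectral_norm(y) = 5.99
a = u + y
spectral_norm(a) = 6.33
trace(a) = 0.45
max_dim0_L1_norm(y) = 9.46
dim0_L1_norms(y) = [3.5, 8.54, 5.89, 9.46, 5.79]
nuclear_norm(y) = 15.53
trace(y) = 1.02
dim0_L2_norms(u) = [1.31, 0.73, 1.74, 0.47, 1.31]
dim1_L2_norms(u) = [1.46, 1.22, 0.83, 1.38, 1.01]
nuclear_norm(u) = 4.97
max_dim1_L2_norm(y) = 4.97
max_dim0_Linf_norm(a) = 4.77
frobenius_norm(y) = 8.29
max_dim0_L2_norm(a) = 5.35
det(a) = -74.10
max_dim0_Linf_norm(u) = 1.35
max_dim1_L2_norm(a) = 5.04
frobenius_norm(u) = 2.69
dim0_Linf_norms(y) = [1.79, 2.88, 2.68, 4.57, 1.71]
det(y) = 30.82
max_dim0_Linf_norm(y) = 4.57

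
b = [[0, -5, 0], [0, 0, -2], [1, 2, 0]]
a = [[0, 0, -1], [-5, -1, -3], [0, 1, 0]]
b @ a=[[25, 5, 15], [0, -2, 0], [-10, -2, -7]]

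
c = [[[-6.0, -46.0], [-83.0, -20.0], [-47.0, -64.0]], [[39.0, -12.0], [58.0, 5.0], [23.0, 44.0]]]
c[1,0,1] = -12.0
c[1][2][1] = 44.0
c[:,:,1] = [[-46.0, -20.0, -64.0], [-12.0, 5.0, 44.0]]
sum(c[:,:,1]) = -93.0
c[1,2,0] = 23.0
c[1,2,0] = 23.0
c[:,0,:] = [[-6.0, -46.0], [39.0, -12.0]]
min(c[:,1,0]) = -83.0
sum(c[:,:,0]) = -16.0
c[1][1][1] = 5.0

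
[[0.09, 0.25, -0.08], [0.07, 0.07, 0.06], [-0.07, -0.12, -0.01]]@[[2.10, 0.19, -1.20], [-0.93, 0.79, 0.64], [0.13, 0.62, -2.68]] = [[-0.05, 0.16, 0.27], [0.09, 0.11, -0.20], [-0.04, -0.11, 0.03]]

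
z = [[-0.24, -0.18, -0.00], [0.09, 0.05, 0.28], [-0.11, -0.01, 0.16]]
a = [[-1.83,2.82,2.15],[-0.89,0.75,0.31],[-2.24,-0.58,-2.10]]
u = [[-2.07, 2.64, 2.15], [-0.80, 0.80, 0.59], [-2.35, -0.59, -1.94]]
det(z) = 0.01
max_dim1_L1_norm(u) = 6.86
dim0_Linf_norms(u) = [2.35, 2.64, 2.15]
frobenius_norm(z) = 0.47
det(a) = 0.05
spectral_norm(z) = 0.35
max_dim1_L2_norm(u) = 3.98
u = z + a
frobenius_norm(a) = 5.21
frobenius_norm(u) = 5.21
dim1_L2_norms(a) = [3.99, 1.2, 3.12]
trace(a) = -3.18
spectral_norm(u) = 4.19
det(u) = -0.21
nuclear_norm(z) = 0.71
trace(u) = -3.21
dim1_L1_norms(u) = [6.86, 2.19, 4.88]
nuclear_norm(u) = 7.30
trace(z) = -0.03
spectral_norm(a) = 4.19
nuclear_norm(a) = 7.29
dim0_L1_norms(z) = [0.44, 0.24, 0.44]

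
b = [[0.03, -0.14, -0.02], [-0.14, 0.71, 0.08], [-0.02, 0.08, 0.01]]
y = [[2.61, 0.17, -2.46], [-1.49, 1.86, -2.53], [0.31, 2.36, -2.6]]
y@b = [[0.1,-0.44,-0.06],[-0.25,1.33,0.15],[-0.27,1.42,0.16]]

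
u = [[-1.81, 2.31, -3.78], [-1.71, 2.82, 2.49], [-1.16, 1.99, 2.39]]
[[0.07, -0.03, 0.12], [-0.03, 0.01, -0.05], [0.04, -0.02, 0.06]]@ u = [[-0.21, 0.32, -0.05],[0.1, -0.14, 0.02],[-0.11, 0.16, -0.06]]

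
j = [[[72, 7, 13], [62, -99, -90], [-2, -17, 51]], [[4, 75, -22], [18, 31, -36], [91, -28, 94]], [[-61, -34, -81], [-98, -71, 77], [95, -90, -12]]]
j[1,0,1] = 75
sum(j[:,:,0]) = 181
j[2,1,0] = -98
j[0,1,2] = -90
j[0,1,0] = 62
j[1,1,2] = -36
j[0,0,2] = 13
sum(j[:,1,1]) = -139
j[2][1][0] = -98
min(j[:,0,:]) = -81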